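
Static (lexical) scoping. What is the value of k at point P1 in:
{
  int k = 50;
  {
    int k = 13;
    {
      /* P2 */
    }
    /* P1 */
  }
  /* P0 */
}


k declared in the same block as P1
k = 13


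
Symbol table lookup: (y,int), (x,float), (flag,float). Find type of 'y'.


Lookup 'y' → type int


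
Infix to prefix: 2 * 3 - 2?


left-to-right (same/higher precedence on left): tree is (- (* 2 3) 2)
Prefix: - * 2 3 2


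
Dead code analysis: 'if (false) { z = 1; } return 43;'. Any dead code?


condition is constant false, so the whole block is unreachable
Dead: 'if (false) { z = 1; }'


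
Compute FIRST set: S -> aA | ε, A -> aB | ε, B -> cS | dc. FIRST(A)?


Per alternative of A: FIRST(aB) = {a}; FIRST(ε) = {ε}
FIRST(A) = {a, ε}


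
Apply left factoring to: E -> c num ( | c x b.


Common prefix: 'c'
Factored: E -> c E', E' -> num ( | x b


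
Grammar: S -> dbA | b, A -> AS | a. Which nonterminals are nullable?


A nonterminal is nullable iff some alternative derives ε (directly, or every symbol in it is nullable)
Nullable: {}


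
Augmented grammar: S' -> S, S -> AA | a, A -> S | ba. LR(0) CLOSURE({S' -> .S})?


Start: S' -> .S
For each item with dot before a nonterminal B, add B -> .γ for every B-production
Closure: [S' -> .S, S -> .AA, S -> .a, A -> .S, A -> .ba]


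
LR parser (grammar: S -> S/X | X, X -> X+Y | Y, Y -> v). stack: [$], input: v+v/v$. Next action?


no handle on stack; shift 'v'
Action: shift


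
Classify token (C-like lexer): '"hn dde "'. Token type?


Pattern: double-quoted sequence
Type: STRING_LITERAL


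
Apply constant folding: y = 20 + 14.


20 + 14 = 34 at compile time
Optimized: y = 34


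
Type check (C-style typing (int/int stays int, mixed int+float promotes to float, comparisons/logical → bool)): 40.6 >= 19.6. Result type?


Operand types: float >= float
Rule: comparison yields bool
Result type: bool


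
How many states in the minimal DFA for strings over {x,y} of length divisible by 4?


Track length mod 4: states 0..3, accept at 0
Minimal DFA: 4 states


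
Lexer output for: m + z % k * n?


Scan left to right, longest-match per lexeme
Tokens: ID(m), OP(+), ID(z), OP(%), ID(k), OP(*), ID(n)


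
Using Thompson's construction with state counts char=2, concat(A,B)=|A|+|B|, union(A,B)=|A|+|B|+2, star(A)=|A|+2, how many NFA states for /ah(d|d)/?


Syntax tree has 4 char leaf(s), 1 union(s), 0 star(s)
chars contribute 4×2 = 8; each union adds +2; each star adds +2
Total: 8 + 2 + 0 = 10 states


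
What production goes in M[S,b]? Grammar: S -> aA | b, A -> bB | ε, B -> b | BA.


For [S, b]: 'b' ∈ FIRST(b)
Entry: S -> b


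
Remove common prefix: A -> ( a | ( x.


Common prefix: '('
Factored: A -> ( A', A' -> a | x


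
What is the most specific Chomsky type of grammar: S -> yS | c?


Right-linear: every RHS is a terminal or a terminal followed by one nonterminal
Classification: Type 3 (Regular)


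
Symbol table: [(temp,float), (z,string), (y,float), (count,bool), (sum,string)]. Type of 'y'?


Lookup 'y' → type float


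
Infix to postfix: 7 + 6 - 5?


Left to right (same or higher precedence on left)
Postfix: 7 6 + 5 -


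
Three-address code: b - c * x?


Break into single-operator statements:
t1 = c * x
t2 = b - t1


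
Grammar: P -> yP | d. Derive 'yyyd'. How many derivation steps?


Derivation: P => yP => yyP => yyyP => yyyd
Steps: 4


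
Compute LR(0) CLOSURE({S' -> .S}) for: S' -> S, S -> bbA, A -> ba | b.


Start: S' -> .S
For each item with dot before a nonterminal B, add B -> .γ for every B-production
Closure: [S' -> .S, S -> .bbA]


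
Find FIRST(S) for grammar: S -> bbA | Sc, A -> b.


Per alternative of S: FIRST(bbA) = {b}; FIRST(Sc) = {b}
FIRST(S) = {b}


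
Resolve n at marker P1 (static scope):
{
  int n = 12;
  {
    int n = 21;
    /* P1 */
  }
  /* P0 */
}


n declared in the same block as P1
n = 21


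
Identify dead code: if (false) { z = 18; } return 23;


condition is constant false, so the whole block is unreachable
Dead: 'if (false) { z = 18; }'


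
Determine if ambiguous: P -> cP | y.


right-linear, alternatives start with distinct terminals 'c' vs 'y': unique leftmost derivation
Unambiguous


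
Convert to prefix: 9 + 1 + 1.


left-to-right (same/higher precedence on left): tree is (+ (+ 9 1) 1)
Prefix: + + 9 1 1


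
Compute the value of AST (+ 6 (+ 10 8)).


Evaluate inner: (+ 10 8) = 18
Evaluate root: (+ 6 18) = 24
Result: 24


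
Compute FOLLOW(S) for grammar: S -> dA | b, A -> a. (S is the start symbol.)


$ ∈ FOLLOW(S). For each A -> αBβ: add FIRST(β)\{ε} to FOLLOW(B); if β nullable, add FOLLOW(A).
FOLLOW(S) = {$}


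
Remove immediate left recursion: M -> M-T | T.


Left-recursive alternatives: M-T; non-recursive: T
Introduce M': M -> TM', M' -> -TM' | ε


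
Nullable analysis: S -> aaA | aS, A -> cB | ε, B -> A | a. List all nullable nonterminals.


A nonterminal is nullable iff some alternative derives ε (directly, or every symbol in it is nullable)
Nullable: {A, B}


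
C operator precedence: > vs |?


'>' is relational (level 7); '|' is bitwise OR (level 3)
Higher level binds tighter
'>' has higher precedence than '|'


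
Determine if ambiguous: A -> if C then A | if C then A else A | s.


dangling else: 'if C then if C then s else s' parses two ways
Ambiguous


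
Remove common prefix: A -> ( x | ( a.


Common prefix: '('
Factored: A -> ( A', A' -> x | a


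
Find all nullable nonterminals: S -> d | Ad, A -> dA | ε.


A nonterminal is nullable iff some alternative derives ε (directly, or every symbol in it is nullable)
Nullable: {A}


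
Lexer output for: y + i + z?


Scan left to right, longest-match per lexeme
Tokens: ID(y), OP(+), ID(i), OP(+), ID(z)


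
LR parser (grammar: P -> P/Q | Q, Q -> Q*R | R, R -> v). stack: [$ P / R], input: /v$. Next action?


'R' (not preceded by Q*) is the handle for Q -> R
Action: reduce (Q -> R)


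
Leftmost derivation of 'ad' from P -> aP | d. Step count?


Derivation: P => aP => ad
Steps: 2


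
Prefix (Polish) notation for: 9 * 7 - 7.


left-to-right (same/higher precedence on left): tree is (- (* 9 7) 7)
Prefix: - * 9 7 7


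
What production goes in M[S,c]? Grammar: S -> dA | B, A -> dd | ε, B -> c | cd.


For [S, c]: 'c' ∈ FIRST(B)
Entry: S -> B


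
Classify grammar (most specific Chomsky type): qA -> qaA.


LHS has context (more than one symbol) and |LHS| ≤ |RHS|
Classification: Type 1 (Context-Sensitive)


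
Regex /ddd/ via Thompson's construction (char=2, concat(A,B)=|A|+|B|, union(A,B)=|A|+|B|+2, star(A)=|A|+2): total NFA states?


Syntax tree has 3 char leaf(s), 0 union(s), 0 star(s)
chars contribute 3×2 = 6; each union adds +2; each star adds +2
Total: 6 + 0 + 0 = 6 states


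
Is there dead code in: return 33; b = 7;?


statement follows a return and is unreachable
Dead: 'b = 7'


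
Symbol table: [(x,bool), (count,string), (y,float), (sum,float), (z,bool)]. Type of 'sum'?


Lookup 'sum' → type float


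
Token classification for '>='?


Pattern: operator symbol
Type: OPERATOR


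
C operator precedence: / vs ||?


'/' is multiplicative (level 10); '||' is logical OR (level 1)
Higher level binds tighter
'/' has higher precedence than '||'


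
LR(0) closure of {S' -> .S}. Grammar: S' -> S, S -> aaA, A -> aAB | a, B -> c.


Start: S' -> .S
For each item with dot before a nonterminal B, add B -> .γ for every B-production
Closure: [S' -> .S, S -> .aaA]


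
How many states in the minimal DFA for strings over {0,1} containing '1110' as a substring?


KMP-style automaton: 4 progress states + 1 absorbing accept = 5
Minimal DFA: 5 states


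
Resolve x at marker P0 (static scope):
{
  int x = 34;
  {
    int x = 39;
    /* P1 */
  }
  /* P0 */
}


x declared in the same block as P0
x = 34


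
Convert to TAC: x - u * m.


Break into single-operator statements:
t1 = u * m
t2 = x - t1


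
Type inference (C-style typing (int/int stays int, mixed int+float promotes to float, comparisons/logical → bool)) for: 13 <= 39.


Operand types: int <= int
Rule: comparison yields bool
Result type: bool


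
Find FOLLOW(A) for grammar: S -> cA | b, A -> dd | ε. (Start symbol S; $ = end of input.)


$ ∈ FOLLOW(S). For each A -> αBβ: add FIRST(β)\{ε} to FOLLOW(B); if β nullable, add FOLLOW(A).
FOLLOW(A) = {$}


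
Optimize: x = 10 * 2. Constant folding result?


10 * 2 = 20 at compile time
Optimized: x = 20


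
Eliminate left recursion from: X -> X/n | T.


Left-recursive alternatives: X/n; non-recursive: T
Introduce X': X -> TX', X' -> /nX' | ε


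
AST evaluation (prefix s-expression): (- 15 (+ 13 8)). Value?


Evaluate inner: (+ 13 8) = 21
Evaluate root: (- 15 21) = -6
Result: -6


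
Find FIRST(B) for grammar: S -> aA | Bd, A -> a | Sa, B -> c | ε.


Per alternative of B: FIRST(c) = {c}; FIRST(ε) = {ε}
FIRST(B) = {c, ε}


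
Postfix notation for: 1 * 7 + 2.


Left to right (same or higher precedence on left)
Postfix: 1 7 * 2 +


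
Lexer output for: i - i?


Scan left to right, longest-match per lexeme
Tokens: ID(i), OP(-), ID(i)


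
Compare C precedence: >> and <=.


'>>' is shift (level 8); '<=' is relational (level 7)
Higher level binds tighter
'>>' has higher precedence than '<='


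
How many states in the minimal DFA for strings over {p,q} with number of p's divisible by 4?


Track (count of p) mod 4: states 0..3, accept at 0
Minimal DFA: 4 states


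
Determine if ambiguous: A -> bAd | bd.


balanced b^n…d^n: each string has a unique parse
Unambiguous


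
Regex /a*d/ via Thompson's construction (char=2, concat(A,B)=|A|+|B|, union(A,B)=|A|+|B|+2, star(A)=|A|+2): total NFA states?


Syntax tree has 2 char leaf(s), 0 union(s), 1 star(s)
chars contribute 2×2 = 4; each union adds +2; each star adds +2
Total: 4 + 0 + 2 = 6 states


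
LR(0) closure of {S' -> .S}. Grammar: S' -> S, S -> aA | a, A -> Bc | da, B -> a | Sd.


Start: S' -> .S
For each item with dot before a nonterminal B, add B -> .γ for every B-production
Closure: [S' -> .S, S -> .aA, S -> .a]


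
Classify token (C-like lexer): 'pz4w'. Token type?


Pattern: letter/underscore followed by alphanumerics, not a keyword
Type: IDENTIFIER


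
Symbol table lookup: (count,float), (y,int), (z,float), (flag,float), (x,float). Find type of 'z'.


Lookup 'z' → type float


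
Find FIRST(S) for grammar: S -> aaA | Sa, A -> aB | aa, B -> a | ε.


Per alternative of S: FIRST(aaA) = {a}; FIRST(Sa) = {a}
FIRST(S) = {a}


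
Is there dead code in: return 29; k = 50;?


statement follows a return and is unreachable
Dead: 'k = 50'


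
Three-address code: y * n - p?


Break into single-operator statements:
t1 = y * n
t2 = t1 - p


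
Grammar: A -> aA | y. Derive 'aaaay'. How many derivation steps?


Derivation: A => aA => aaA => aaaA => aaaaA => aaaay
Steps: 5


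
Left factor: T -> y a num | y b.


Common prefix: 'y'
Factored: T -> y T', T' -> a num | b


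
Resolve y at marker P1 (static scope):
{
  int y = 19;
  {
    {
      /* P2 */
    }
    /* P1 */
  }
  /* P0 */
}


P1's block does not declare y; resolves to the enclosing declaration at depth 0
y = 19


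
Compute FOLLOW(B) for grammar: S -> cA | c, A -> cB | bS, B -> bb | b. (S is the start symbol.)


$ ∈ FOLLOW(S). For each A -> αBβ: add FIRST(β)\{ε} to FOLLOW(B); if β nullable, add FOLLOW(A).
FOLLOW(B) = {$}


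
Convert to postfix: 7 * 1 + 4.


Left to right (same or higher precedence on left)
Postfix: 7 1 * 4 +


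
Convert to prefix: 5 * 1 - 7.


left-to-right (same/higher precedence on left): tree is (- (* 5 1) 7)
Prefix: - * 5 1 7


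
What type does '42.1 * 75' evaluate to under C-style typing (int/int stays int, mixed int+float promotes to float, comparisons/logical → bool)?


Operand types: float * int
Rule: mixed int/float promotes to float; int/int stays int
Result type: float


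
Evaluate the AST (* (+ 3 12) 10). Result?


Evaluate inner: (+ 3 12) = 15
Evaluate root: (* 15 10) = 150
Result: 150


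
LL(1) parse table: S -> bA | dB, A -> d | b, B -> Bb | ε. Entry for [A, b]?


For [A, b]: 'b' ∈ FIRST(b)
Entry: A -> b


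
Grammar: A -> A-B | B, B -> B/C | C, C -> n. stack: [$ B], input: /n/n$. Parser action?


shift '/' to continue B -> B/C
Action: shift


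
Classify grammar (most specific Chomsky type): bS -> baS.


LHS has context (more than one symbol) and |LHS| ≤ |RHS|
Classification: Type 1 (Context-Sensitive)


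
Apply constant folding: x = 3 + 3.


3 + 3 = 6 at compile time
Optimized: x = 6


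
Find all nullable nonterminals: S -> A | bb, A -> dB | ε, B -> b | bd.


A nonterminal is nullable iff some alternative derives ε (directly, or every symbol in it is nullable)
Nullable: {A, S}


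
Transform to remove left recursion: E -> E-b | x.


Left-recursive alternatives: E-b; non-recursive: x
Introduce E': E -> xE', E' -> -bE' | ε


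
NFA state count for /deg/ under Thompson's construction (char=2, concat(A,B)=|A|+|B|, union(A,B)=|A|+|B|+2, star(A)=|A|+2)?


Syntax tree has 3 char leaf(s), 0 union(s), 0 star(s)
chars contribute 3×2 = 6; each union adds +2; each star adds +2
Total: 6 + 0 + 0 = 6 states


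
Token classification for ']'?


Pattern: delimiter/punctuation
Type: PUNCTUATION


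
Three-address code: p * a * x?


Break into single-operator statements:
t1 = p * a
t2 = t1 * x


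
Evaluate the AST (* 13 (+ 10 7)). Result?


Evaluate inner: (+ 10 7) = 17
Evaluate root: (* 13 17) = 221
Result: 221


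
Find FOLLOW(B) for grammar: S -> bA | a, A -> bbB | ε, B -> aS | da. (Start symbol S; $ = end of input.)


$ ∈ FOLLOW(S). For each A -> αBβ: add FIRST(β)\{ε} to FOLLOW(B); if β nullable, add FOLLOW(A).
FOLLOW(B) = {$}


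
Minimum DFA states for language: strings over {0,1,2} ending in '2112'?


Track the longest suffix of input matching a prefix of '2112': 5 classes (prefixes of length 0..4)
Minimal DFA: 5 states


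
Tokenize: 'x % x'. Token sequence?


Scan left to right, longest-match per lexeme
Tokens: ID(x), OP(%), ID(x)


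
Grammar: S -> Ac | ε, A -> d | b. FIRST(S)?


Per alternative of S: FIRST(Ac) = {b, d}; FIRST(ε) = {ε}
FIRST(S) = {b, d, ε}


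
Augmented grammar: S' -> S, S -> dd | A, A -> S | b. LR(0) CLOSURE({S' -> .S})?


Start: S' -> .S
For each item with dot before a nonterminal B, add B -> .γ for every B-production
Closure: [S' -> .S, S -> .dd, S -> .A, A -> .S, A -> .b]


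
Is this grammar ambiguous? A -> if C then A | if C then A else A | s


dangling else: 'if C then if C then s else s' parses two ways
Ambiguous


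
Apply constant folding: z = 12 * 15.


12 * 15 = 180 at compile time
Optimized: z = 180


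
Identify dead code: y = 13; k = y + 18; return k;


y is read by k's definition; k is returned
No dead code


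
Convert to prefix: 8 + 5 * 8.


'*' binds tighter: tree is (+ 8 (* 5 8))
Prefix: + 8 * 5 8


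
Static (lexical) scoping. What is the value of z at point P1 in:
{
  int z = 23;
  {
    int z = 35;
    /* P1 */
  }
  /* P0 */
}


z declared in the same block as P1
z = 35


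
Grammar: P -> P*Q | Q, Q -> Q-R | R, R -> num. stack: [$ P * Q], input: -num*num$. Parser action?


'-' can extend Q; shift to build Q -> Q-R
Action: shift


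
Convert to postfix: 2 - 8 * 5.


* has higher precedence, evaluate 8*5 first
Postfix: 2 8 5 * -


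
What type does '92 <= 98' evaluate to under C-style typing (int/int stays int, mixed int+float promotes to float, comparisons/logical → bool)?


Operand types: int <= int
Rule: comparison yields bool
Result type: bool


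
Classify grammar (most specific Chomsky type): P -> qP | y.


Right-linear: every RHS is a terminal or a terminal followed by one nonterminal
Classification: Type 3 (Regular)


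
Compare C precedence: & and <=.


'<=' is relational (level 7); '&' is bitwise AND (level 5)
Higher level binds tighter
'<=' has higher precedence than '&'


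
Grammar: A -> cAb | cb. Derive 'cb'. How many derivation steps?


Derivation: A => cb
Steps: 1


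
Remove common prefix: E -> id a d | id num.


Common prefix: 'id'
Factored: E -> id E', E' -> a d | num


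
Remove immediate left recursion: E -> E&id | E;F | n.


Left-recursive alternatives: E&id, E;F; non-recursive: n
Introduce E': E -> nE', E' -> &idE' | ;FE' | ε


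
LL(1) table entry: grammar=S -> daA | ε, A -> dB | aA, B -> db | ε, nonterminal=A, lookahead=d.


For [A, d]: 'd' ∈ FIRST(dB)
Entry: A -> dB


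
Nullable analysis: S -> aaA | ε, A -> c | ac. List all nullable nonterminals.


A nonterminal is nullable iff some alternative derives ε (directly, or every symbol in it is nullable)
Nullable: {S}


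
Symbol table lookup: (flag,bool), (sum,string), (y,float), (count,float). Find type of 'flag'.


Lookup 'flag' → type bool


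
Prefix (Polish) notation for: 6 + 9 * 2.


'*' binds tighter: tree is (+ 6 (* 9 2))
Prefix: + 6 * 9 2


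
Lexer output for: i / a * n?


Scan left to right, longest-match per lexeme
Tokens: ID(i), OP(/), ID(a), OP(*), ID(n)


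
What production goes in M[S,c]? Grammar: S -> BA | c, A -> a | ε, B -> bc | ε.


For [S, c]: 'c' ∈ FIRST(c)
Entry: S -> c


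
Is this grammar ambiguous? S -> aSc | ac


balanced a^n…c^n: each string has a unique parse
Unambiguous


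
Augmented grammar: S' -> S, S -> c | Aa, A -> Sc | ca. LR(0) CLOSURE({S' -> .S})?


Start: S' -> .S
For each item with dot before a nonterminal B, add B -> .γ for every B-production
Closure: [S' -> .S, S -> .c, S -> .Aa, A -> .Sc, A -> .ca]


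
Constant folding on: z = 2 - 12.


2 - 12 = -10 at compile time
Optimized: z = -10


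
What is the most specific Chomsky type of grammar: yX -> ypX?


LHS has context (more than one symbol) and |LHS| ≤ |RHS|
Classification: Type 1 (Context-Sensitive)


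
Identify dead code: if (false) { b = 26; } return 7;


condition is constant false, so the whole block is unreachable
Dead: 'if (false) { b = 26; }'


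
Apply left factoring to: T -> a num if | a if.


Common prefix: 'a'
Factored: T -> a T', T' -> num if | if


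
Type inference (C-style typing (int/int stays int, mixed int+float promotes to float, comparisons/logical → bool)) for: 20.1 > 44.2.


Operand types: float > float
Rule: comparison yields bool
Result type: bool


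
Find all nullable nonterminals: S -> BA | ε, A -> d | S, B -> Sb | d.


A nonterminal is nullable iff some alternative derives ε (directly, or every symbol in it is nullable)
Nullable: {A, S}


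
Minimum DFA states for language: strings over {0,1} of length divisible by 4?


Track length mod 4: states 0..3, accept at 0
Minimal DFA: 4 states


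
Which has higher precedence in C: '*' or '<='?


'*' is multiplicative (level 10); '<=' is relational (level 7)
Higher level binds tighter
'*' has higher precedence than '<='


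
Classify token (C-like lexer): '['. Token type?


Pattern: delimiter/punctuation
Type: PUNCTUATION


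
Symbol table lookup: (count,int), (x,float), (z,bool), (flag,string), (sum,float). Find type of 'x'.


Lookup 'x' → type float


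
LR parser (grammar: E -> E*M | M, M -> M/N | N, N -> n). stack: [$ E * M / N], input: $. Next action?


handle 'M/N' on top
Action: reduce (M -> M/N)


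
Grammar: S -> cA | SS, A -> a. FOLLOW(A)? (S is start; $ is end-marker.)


$ ∈ FOLLOW(S). For each A -> αBβ: add FIRST(β)\{ε} to FOLLOW(B); if β nullable, add FOLLOW(A).
FOLLOW(A) = {$, c}


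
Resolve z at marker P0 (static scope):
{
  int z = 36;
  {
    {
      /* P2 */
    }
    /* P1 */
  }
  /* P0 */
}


z declared in the same block as P0
z = 36


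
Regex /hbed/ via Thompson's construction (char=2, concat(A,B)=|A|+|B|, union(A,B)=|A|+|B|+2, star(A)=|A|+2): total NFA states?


Syntax tree has 4 char leaf(s), 0 union(s), 0 star(s)
chars contribute 4×2 = 8; each union adds +2; each star adds +2
Total: 8 + 0 + 0 = 8 states


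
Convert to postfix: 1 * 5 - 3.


Left to right (same or higher precedence on left)
Postfix: 1 5 * 3 -


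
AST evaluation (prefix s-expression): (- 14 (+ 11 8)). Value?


Evaluate inner: (+ 11 8) = 19
Evaluate root: (- 14 19) = -5
Result: -5


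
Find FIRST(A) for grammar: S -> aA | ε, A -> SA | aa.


Per alternative of A: FIRST(SA) = {a}; FIRST(aa) = {a}
FIRST(A) = {a}


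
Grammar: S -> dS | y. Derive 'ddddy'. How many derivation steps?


Derivation: S => dS => ddS => dddS => ddddS => ddddy
Steps: 5


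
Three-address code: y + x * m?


Break into single-operator statements:
t1 = x * m
t2 = y + t1


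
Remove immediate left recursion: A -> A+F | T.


Left-recursive alternatives: A+F; non-recursive: T
Introduce A': A -> TA', A' -> +FA' | ε


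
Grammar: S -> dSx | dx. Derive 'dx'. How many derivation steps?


Derivation: S => dx
Steps: 1


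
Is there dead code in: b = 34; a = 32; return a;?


b is assigned but never read
Dead: 'b = 34'


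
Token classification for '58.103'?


Pattern: digits with a decimal point
Type: FLOAT_LITERAL


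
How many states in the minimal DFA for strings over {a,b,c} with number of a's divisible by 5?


Track (count of a) mod 5: states 0..4, accept at 0
Minimal DFA: 5 states


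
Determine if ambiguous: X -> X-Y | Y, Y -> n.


precedence layered via separate nonterminal Y: deterministic
Unambiguous


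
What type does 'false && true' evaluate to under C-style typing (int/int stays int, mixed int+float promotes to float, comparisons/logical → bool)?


Operand types: bool && bool
Rule: logical operators take bool operands and yield bool
Result type: bool


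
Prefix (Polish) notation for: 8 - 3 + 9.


left-to-right (same/higher precedence on left): tree is (+ (- 8 3) 9)
Prefix: + - 8 3 9


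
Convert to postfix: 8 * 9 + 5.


Left to right (same or higher precedence on left)
Postfix: 8 9 * 5 +


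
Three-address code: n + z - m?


Break into single-operator statements:
t1 = n + z
t2 = t1 - m


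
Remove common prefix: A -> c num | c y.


Common prefix: 'c'
Factored: A -> c A', A' -> num | y


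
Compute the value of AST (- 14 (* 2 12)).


Evaluate inner: (* 2 12) = 24
Evaluate root: (- 14 24) = -10
Result: -10


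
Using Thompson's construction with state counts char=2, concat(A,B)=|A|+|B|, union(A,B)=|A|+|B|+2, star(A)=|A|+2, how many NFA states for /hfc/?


Syntax tree has 3 char leaf(s), 0 union(s), 0 star(s)
chars contribute 3×2 = 6; each union adds +2; each star adds +2
Total: 6 + 0 + 0 = 6 states


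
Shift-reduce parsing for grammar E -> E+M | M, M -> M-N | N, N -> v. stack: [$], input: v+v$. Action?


no handle on stack; shift 'v'
Action: shift


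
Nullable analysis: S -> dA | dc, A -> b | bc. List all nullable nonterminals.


A nonterminal is nullable iff some alternative derives ε (directly, or every symbol in it is nullable)
Nullable: {}


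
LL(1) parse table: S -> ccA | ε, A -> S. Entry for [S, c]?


For [S, c]: 'c' ∈ FIRST(ccA)
Entry: S -> ccA


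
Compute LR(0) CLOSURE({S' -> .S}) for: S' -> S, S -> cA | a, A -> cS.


Start: S' -> .S
For each item with dot before a nonterminal B, add B -> .γ for every B-production
Closure: [S' -> .S, S -> .cA, S -> .a]


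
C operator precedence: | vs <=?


'<=' is relational (level 7); '|' is bitwise OR (level 3)
Higher level binds tighter
'<=' has higher precedence than '|'


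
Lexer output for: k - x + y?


Scan left to right, longest-match per lexeme
Tokens: ID(k), OP(-), ID(x), OP(+), ID(y)


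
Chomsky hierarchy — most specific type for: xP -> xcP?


LHS has context (more than one symbol) and |LHS| ≤ |RHS|
Classification: Type 1 (Context-Sensitive)


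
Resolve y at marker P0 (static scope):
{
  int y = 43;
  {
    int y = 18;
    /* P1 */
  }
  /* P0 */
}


y declared in the same block as P0
y = 43


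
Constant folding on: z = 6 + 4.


6 + 4 = 10 at compile time
Optimized: z = 10


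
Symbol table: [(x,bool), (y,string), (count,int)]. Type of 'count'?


Lookup 'count' → type int


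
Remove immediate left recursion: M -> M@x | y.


Left-recursive alternatives: M@x; non-recursive: y
Introduce M': M -> yM', M' -> @xM' | ε


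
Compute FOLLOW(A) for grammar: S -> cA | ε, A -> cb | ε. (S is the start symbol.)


$ ∈ FOLLOW(S). For each A -> αBβ: add FIRST(β)\{ε} to FOLLOW(B); if β nullable, add FOLLOW(A).
FOLLOW(A) = {$}


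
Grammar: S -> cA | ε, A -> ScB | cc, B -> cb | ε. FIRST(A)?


Per alternative of A: FIRST(ScB) = {c}; FIRST(cc) = {c}
FIRST(A) = {c}


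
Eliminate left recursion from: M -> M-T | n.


Left-recursive alternatives: M-T; non-recursive: n
Introduce M': M -> nM', M' -> -TM' | ε


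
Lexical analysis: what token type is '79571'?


Pattern: digits only
Type: INTEGER_LITERAL


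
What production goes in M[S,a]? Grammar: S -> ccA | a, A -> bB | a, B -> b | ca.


For [S, a]: 'a' ∈ FIRST(a)
Entry: S -> a


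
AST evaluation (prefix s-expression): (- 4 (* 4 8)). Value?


Evaluate inner: (* 4 8) = 32
Evaluate root: (- 4 32) = -28
Result: -28


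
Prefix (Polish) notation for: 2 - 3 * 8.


'*' binds tighter: tree is (- 2 (* 3 8))
Prefix: - 2 * 3 8


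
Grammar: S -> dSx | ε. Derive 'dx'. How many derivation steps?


Derivation: S => dSx => dx
Steps: 2


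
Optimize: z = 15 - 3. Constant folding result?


15 - 3 = 12 at compile time
Optimized: z = 12


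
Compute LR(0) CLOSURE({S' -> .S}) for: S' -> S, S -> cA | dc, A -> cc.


Start: S' -> .S
For each item with dot before a nonterminal B, add B -> .γ for every B-production
Closure: [S' -> .S, S -> .cA, S -> .dc]


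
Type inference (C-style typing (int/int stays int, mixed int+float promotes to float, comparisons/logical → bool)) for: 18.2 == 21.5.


Operand types: float == float
Rule: comparison yields bool
Result type: bool


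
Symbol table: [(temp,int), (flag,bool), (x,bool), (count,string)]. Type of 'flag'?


Lookup 'flag' → type bool


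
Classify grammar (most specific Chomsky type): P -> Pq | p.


Left-linear: every RHS is a terminal or one nonterminal followed by a terminal
Classification: Type 3 (Regular)


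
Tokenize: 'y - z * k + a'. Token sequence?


Scan left to right, longest-match per lexeme
Tokens: ID(y), OP(-), ID(z), OP(*), ID(k), OP(+), ID(a)


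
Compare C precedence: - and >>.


'-' is additive (level 9); '>>' is shift (level 8)
Higher level binds tighter
'-' has higher precedence than '>>'


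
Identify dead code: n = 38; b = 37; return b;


n is assigned but never read
Dead: 'n = 38'


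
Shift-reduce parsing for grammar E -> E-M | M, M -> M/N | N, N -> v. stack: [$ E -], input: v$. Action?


no handle ('E-' is not any RHS); shift 'v'
Action: shift


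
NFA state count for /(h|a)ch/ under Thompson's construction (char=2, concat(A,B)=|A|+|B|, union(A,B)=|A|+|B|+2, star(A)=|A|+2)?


Syntax tree has 4 char leaf(s), 1 union(s), 0 star(s)
chars contribute 4×2 = 8; each union adds +2; each star adds +2
Total: 8 + 2 + 0 = 10 states


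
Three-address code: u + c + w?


Break into single-operator statements:
t1 = u + c
t2 = t1 + w


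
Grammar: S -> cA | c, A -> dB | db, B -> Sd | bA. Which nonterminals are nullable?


A nonterminal is nullable iff some alternative derives ε (directly, or every symbol in it is nullable)
Nullable: {}


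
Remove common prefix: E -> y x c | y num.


Common prefix: 'y'
Factored: E -> y E', E' -> x c | num


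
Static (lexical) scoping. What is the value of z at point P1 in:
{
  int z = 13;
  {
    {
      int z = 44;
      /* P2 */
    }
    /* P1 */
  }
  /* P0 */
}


P1's block does not declare z; resolves to the enclosing declaration at depth 0
z = 13


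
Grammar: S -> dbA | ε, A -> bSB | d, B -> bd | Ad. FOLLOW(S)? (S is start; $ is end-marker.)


$ ∈ FOLLOW(S). For each A -> αBβ: add FIRST(β)\{ε} to FOLLOW(B); if β nullable, add FOLLOW(A).
FOLLOW(S) = {$, b, d}


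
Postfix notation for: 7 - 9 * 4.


* has higher precedence, evaluate 9*4 first
Postfix: 7 9 4 * -


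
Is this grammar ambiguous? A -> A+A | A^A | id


'id+id^id' has two parse trees (no precedence encoded between + and ^)
Ambiguous


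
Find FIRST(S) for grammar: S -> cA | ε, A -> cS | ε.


Per alternative of S: FIRST(cA) = {c}; FIRST(ε) = {ε}
FIRST(S) = {c, ε}


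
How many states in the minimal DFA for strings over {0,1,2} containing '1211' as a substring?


KMP-style automaton: 4 progress states + 1 absorbing accept = 5
Minimal DFA: 5 states


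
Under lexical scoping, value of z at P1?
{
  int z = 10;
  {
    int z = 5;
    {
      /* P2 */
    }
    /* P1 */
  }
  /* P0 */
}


z declared in the same block as P1
z = 5


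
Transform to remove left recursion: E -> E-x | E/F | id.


Left-recursive alternatives: E-x, E/F; non-recursive: id
Introduce E': E -> idE', E' -> -xE' | /FE' | ε


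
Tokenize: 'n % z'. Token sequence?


Scan left to right, longest-match per lexeme
Tokens: ID(n), OP(%), ID(z)


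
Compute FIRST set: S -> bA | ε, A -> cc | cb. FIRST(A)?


Per alternative of A: FIRST(cc) = {c}; FIRST(cb) = {c}
FIRST(A) = {c}


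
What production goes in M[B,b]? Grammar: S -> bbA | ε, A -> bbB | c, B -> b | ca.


For [B, b]: 'b' ∈ FIRST(b)
Entry: B -> b


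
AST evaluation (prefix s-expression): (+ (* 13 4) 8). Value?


Evaluate inner: (* 13 4) = 52
Evaluate root: (+ 52 8) = 60
Result: 60


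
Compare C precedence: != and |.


'!=' is equality (level 6); '|' is bitwise OR (level 3)
Higher level binds tighter
'!=' has higher precedence than '|'


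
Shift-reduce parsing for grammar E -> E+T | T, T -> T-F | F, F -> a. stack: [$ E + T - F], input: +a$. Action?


handle 'T-F' on top
Action: reduce (T -> T-F)


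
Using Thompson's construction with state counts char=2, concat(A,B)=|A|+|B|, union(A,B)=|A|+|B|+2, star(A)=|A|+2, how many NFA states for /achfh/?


Syntax tree has 5 char leaf(s), 0 union(s), 0 star(s)
chars contribute 5×2 = 10; each union adds +2; each star adds +2
Total: 10 + 0 + 0 = 10 states


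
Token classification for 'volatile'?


Pattern: reserved word
Type: KEYWORD


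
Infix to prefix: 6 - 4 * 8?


'*' binds tighter: tree is (- 6 (* 4 8))
Prefix: - 6 * 4 8


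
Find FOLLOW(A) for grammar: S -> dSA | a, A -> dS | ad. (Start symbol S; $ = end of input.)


$ ∈ FOLLOW(S). For each A -> αBβ: add FIRST(β)\{ε} to FOLLOW(B); if β nullable, add FOLLOW(A).
FOLLOW(A) = {$, a, d}


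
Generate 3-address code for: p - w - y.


Break into single-operator statements:
t1 = p - w
t2 = t1 - y


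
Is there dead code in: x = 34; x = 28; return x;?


first assignment to x is overwritten before any read
Dead: 'x = 34'


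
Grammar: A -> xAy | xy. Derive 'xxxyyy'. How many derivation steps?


Derivation: A => xAy => xxAyy => xxxyyy
Steps: 3


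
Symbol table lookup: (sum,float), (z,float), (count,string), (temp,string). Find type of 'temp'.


Lookup 'temp' → type string


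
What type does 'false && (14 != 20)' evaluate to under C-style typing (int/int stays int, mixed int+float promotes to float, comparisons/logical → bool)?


Operand types: bool && bool
Rule: logical operators take bool operands and yield bool
Result type: bool


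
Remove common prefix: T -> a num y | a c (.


Common prefix: 'a'
Factored: T -> a T', T' -> num y | c (


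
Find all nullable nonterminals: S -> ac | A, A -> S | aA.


A nonterminal is nullable iff some alternative derives ε (directly, or every symbol in it is nullable)
Nullable: {}


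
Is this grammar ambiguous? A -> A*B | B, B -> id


precedence layered via separate nonterminal B: deterministic
Unambiguous


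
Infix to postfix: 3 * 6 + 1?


Left to right (same or higher precedence on left)
Postfix: 3 6 * 1 +


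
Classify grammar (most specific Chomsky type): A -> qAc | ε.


Single nonterminal LHS, but q^n c^n is not regular
Classification: Type 2 (Context-Free)


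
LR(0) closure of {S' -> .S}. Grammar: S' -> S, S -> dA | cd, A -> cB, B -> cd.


Start: S' -> .S
For each item with dot before a nonterminal B, add B -> .γ for every B-production
Closure: [S' -> .S, S -> .dA, S -> .cd]


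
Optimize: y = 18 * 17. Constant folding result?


18 * 17 = 306 at compile time
Optimized: y = 306


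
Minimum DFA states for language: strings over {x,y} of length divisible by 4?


Track length mod 4: states 0..3, accept at 0
Minimal DFA: 4 states


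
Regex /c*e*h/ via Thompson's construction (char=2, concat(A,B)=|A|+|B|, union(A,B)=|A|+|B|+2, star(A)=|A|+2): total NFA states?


Syntax tree has 3 char leaf(s), 0 union(s), 2 star(s)
chars contribute 3×2 = 6; each union adds +2; each star adds +2
Total: 6 + 0 + 4 = 10 states


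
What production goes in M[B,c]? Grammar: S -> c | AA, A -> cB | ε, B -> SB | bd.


For [B, c]: 'c' ∈ FIRST(SB)
Entry: B -> SB


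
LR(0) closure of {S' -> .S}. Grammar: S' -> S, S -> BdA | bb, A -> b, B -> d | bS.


Start: S' -> .S
For each item with dot before a nonterminal B, add B -> .γ for every B-production
Closure: [S' -> .S, S -> .BdA, S -> .bb, B -> .d, B -> .bS]


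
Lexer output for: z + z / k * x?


Scan left to right, longest-match per lexeme
Tokens: ID(z), OP(+), ID(z), OP(/), ID(k), OP(*), ID(x)


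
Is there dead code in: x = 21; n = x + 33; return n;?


x is read by n's definition; n is returned
No dead code


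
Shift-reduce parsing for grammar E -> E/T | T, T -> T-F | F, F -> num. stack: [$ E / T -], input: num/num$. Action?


no handle; shift 'num'
Action: shift


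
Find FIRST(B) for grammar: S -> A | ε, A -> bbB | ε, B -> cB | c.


Per alternative of B: FIRST(cB) = {c}; FIRST(c) = {c}
FIRST(B) = {c}


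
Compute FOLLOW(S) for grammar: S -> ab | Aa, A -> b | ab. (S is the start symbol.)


$ ∈ FOLLOW(S). For each A -> αBβ: add FIRST(β)\{ε} to FOLLOW(B); if β nullable, add FOLLOW(A).
FOLLOW(S) = {$}


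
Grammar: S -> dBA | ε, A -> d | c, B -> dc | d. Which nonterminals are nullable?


A nonterminal is nullable iff some alternative derives ε (directly, or every symbol in it is nullable)
Nullable: {S}


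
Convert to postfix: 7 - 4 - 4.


Left to right (same or higher precedence on left)
Postfix: 7 4 - 4 -


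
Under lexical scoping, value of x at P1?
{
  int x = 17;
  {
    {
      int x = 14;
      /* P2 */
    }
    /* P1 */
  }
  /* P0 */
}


P1's block does not declare x; resolves to the enclosing declaration at depth 0
x = 17


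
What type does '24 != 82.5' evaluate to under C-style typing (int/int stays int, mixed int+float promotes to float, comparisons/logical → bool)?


Operand types: int != float
Rule: comparison yields bool
Result type: bool


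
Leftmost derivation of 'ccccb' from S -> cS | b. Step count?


Derivation: S => cS => ccS => cccS => ccccS => ccccb
Steps: 5


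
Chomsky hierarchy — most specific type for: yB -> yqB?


LHS has context (more than one symbol) and |LHS| ≤ |RHS|
Classification: Type 1 (Context-Sensitive)


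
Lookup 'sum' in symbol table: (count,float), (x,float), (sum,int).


Lookup 'sum' → type int


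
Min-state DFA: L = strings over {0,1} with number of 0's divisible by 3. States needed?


Track (count of 0) mod 3: states 0..2, accept at 0
Minimal DFA: 3 states


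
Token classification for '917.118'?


Pattern: digits with a decimal point
Type: FLOAT_LITERAL


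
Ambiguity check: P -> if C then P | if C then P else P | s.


dangling else: 'if C then if C then s else s' parses two ways
Ambiguous


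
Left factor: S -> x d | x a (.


Common prefix: 'x'
Factored: S -> x S', S' -> d | a (


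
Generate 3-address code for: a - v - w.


Break into single-operator statements:
t1 = a - v
t2 = t1 - w


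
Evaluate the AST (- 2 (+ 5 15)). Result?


Evaluate inner: (+ 5 15) = 20
Evaluate root: (- 2 20) = -18
Result: -18


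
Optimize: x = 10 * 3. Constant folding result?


10 * 3 = 30 at compile time
Optimized: x = 30


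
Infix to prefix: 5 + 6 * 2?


'*' binds tighter: tree is (+ 5 (* 6 2))
Prefix: + 5 * 6 2


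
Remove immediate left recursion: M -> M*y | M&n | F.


Left-recursive alternatives: M*y, M&n; non-recursive: F
Introduce M': M -> FM', M' -> *yM' | &nM' | ε


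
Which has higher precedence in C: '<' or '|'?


'<' is relational (level 7); '|' is bitwise OR (level 3)
Higher level binds tighter
'<' has higher precedence than '|'


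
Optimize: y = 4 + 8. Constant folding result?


4 + 8 = 12 at compile time
Optimized: y = 12


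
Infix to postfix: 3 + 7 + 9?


Left to right (same or higher precedence on left)
Postfix: 3 7 + 9 +


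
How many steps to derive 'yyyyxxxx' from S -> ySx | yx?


Derivation: S => ySx => yySxx => yyySxxx => yyyyxxxx
Steps: 4


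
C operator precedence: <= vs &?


'<=' is relational (level 7); '&' is bitwise AND (level 5)
Higher level binds tighter
'<=' has higher precedence than '&'


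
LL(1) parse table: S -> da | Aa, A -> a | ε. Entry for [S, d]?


For [S, d]: 'd' ∈ FIRST(da)
Entry: S -> da


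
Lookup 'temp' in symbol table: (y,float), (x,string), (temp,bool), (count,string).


Lookup 'temp' → type bool


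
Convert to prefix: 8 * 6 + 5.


left-to-right (same/higher precedence on left): tree is (+ (* 8 6) 5)
Prefix: + * 8 6 5


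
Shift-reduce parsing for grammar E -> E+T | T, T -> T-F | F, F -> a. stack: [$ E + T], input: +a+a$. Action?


handle 'E+T' on top; lookahead ∈ FOLLOW(E) = {+, $}
Action: reduce (E -> E+T)


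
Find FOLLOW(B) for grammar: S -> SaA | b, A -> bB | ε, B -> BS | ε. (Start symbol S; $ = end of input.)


$ ∈ FOLLOW(S). For each A -> αBβ: add FIRST(β)\{ε} to FOLLOW(B); if β nullable, add FOLLOW(A).
FOLLOW(B) = {$, a, b}


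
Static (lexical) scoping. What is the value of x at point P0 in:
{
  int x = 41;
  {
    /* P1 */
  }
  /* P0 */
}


x declared in the same block as P0
x = 41


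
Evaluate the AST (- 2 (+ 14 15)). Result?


Evaluate inner: (+ 14 15) = 29
Evaluate root: (- 2 29) = -27
Result: -27


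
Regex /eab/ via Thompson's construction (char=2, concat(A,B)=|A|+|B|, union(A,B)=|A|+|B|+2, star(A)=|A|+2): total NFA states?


Syntax tree has 3 char leaf(s), 0 union(s), 0 star(s)
chars contribute 3×2 = 6; each union adds +2; each star adds +2
Total: 6 + 0 + 0 = 6 states


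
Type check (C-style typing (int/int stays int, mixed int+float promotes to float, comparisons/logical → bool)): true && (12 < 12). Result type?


Operand types: bool && bool
Rule: logical operators take bool operands and yield bool
Result type: bool


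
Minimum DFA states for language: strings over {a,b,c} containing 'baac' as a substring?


KMP-style automaton: 4 progress states + 1 absorbing accept = 5
Minimal DFA: 5 states
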